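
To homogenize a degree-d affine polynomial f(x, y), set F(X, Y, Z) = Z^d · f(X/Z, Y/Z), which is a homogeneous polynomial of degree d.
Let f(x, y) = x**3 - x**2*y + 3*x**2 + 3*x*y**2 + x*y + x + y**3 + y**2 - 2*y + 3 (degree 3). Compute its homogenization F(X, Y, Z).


F(X, Y, Z) = X**3 - X**2*Y + 3*X**2*Z + 3*X*Y**2 + X*Y*Z + X*Z**2 + Y**3 + Y**2*Z - 2*Y*Z**2 + 3*Z**3

deg(f) = 3.
Substitute x = X/Z, y = Y/Z into f, then multiply by Z^3.
  monomial 1·x^3·y^0 ↦ 1·X^3·Y^0·Z^0.
  monomial -1·x^2·y^1 ↦ -1·X^2·Y^1·Z^0.
  monomial 3·x^2·y^0 ↦ 3·X^2·Y^0·Z^1.
  monomial 3·x^1·y^2 ↦ 3·X^1·Y^2·Z^0.
  monomial 1·x^1·y^1 ↦ 1·X^1·Y^1·Z^1.
  monomial 1·x^1·y^0 ↦ 1·X^1·Y^0·Z^2.
  monomial 1·x^0·y^3 ↦ 1·X^0·Y^3·Z^0.
  monomial 1·x^0·y^2 ↦ 1·X^0·Y^2·Z^1.
  monomial -2·x^0·y^1 ↦ -2·X^0·Y^1·Z^2.
  monomial 3·x^0·y^0 ↦ 3·X^0·Y^0·Z^3.
Collecting: F(X, Y, Z) = X**3 - X**2*Y + 3*X**2*Z + 3*X*Y**2 + X*Y*Z + X*Z**2 + Y**3 + Y**2*Z - 2*Y*Z**2 + 3*Z**3.


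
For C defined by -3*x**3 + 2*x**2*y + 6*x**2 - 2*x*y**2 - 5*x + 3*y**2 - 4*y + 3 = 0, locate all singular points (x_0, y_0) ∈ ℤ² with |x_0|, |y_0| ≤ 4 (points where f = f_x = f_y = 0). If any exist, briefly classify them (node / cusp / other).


Singular points: {(1, 1)}; classification: node.

Compute partial derivatives:
  f_x = -9*x**2 + 4*x*y + 12*x - 2*y**2 - 5.
  f_y = 2*x**2 - 4*x*y + 6*y - 4.
Scan x_0 ∈ {−4, ..., 4}. For each x_0, f_y(x_0, y) is a polynomial in y; find its integer roots y ∈ {−4, ..., 4}, then test f_x and f at those candidates.
  x = -4: f_y(-4, y) = 22*y + 28; no integer root y with |y| ≤ 4.
  x = -3: f_y(-3, y) = 18*y + 14; no integer root y with |y| ≤ 4.
  x = -2: f_y(-2, y) = 14*y + 4; no integer root y with |y| ≤ 4.
  x = -1: f_y(-1, y) = 10*y - 2; no integer root y with |y| ≤ 4.
  x = 0: f_y(0, y) = 6*y - 4; no integer root y with |y| ≤ 4.
  x = 1: f_y(1, y) = 2*y - 2; vanishes at y ∈ {1}. (1, 1): f_x = 0, f = 0 — SINGULAR.
  x = 2: f_y(2, y) = 4 - 2*y; vanishes at y ∈ {2}. (2, 2): f_x = -9 ≠ 0.
  x = 3: f_y(3, y) = 14 - 6*y; no integer root y with |y| ≤ 4.
  x = 4: f_y(4, y) = 28 - 10*y; no integer root y with |y| ≤ 4.
Only singular point on the grid: (1, 1).
Classify: substitute x = 1 + u, y = 1 + v and expand: f = -3*u**3 + 2*u**2*v - u**2 - 2*u*v**2 + v**2.
No constant or linear terms (consistent with a singular point). Quadratic part: -u**2 + v**2. Cubic part: -3*u**3 + 2*u**2*v - 2*u*v**2.
The quadratic part v**2 - u**2 = (v − u)(v + u) splits into two distinct linear factors, so there are two distinct tangent lines y − 1 = ±(x − 1) — this is a node (ordinary double point).
Classification: node.


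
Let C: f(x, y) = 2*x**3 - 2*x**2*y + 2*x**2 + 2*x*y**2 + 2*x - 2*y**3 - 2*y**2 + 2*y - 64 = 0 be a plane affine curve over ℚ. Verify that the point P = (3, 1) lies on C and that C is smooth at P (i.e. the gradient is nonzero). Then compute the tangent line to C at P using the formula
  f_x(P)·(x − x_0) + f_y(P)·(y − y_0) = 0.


Tangent line at P: 58*x - 14*y - 160 = 0.

Step 1: f(3, 1) = 0, so P lies on C.
Step 2: partial derivatives
  f_x(x, y) = 6*x**2 - 4*x*y + 4*x + 2*y**2 + 2, f_y(x, y) = -2*x**2 + 4*x*y - 6*y**2 - 4*y + 2.
  f_x(P) = 58, f_y(P) = -14 (gradient nonzero, so P is smooth).
Step 3: tangent line at P: 58·(x − 3) + -14·(y − 1) = 0.
Expanding: 58*x - 14*y - 160 = 0.


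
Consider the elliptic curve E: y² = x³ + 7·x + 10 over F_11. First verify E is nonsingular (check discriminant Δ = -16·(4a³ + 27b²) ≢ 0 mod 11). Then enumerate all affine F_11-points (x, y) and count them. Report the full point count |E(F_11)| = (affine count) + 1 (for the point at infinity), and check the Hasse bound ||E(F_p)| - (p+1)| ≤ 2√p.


Affine points = {(3, 5), (3, 6), (4, 5), (4, 6), (5, 4), (5, 7), (6, 2), (6, 9)}; affine count = 8; |E(F_11)| = 9.

Discriminant check: Δ ∝ 4a³ + 27b² = 4·7³ + 27·10² = 4·343 + 27·100 ≡ 2 (mod 11). Nonzero ⇒ E is nonsingular.
For each x ∈ F_11, compute rhs = x³ + 7·x + 10 mod 11, then count y ∈ F_11 with y² ≡ rhs.
  x = 0: rhs = 10, matching y values: none (0 points).
  x = 1: rhs = 7, matching y values: none (0 points).
  x = 2: rhs = 10, matching y values: none (0 points).
  x = 3: rhs = 3, matching y values: 5, 6 (2 points).
  x = 4: rhs = 3, matching y values: 5, 6 (2 points).
  x = 5: rhs = 5, matching y values: 4, 7 (2 points).
  x = 6: rhs = 4, matching y values: 2, 9 (2 points).
  x = 7: rhs = 6, matching y values: none (0 points).
  x = 8: rhs = 6, matching y values: none (0 points).
  x = 9: rhs = 10, matching y values: none (0 points).
  x = 10: rhs = 2, matching y values: none (0 points).
Total affine count: 8.
Full point count |E(F_11)| = 8 + 1 = 9.
Hasse bound: |9 − (11+1)| = |-3| = 3 ≤ 2√11 ≈ 6.6332 ✓.


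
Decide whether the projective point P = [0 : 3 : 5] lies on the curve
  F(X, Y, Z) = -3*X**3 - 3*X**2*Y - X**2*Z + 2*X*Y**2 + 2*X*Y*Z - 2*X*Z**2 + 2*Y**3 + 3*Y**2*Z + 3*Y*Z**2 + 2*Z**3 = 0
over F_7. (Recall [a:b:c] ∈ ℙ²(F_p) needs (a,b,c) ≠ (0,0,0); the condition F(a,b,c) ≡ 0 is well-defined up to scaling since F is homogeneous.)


F(0,3,5) ≡ 6 (mod 7); P is NOT on the curve.

Evaluate F(0, 3, 5) term-by-term (mod 7).
  -3*X**3 ↦ -3·0·1·1 = 0
  -3*X**2*Y ↦ -3·0·3·1 = 0
  -X**2*Z ↦ -1·0·1·5 = 0
  2*X*Y**2 ↦ 2·0·9·1 = 0
  2*X*Y*Z ↦ 2·0·3·5 = 0
  -2*X*Z**2 ↦ -2·0·1·25 = 0
  2*Y**3 ↦ 2·1·27·1 = 54
  3*Y**2*Z ↦ 3·1·9·5 = 135
  3*Y*Z**2 ↦ 3·1·3·25 = 225
  2*Z**3 ↦ 2·1·1·125 = 250
Sum: F(0, 3, 5) = (0) + (0) + (0) + (0) + (0) + (0) + (54) + (135) + (225) + (250) = 664.
Reducing mod 7: 664 ≡ 6 (mod 7).
Since F(a, b, c) ≡ 6 ≠ 0 (mod 7), P does NOT lie on the curve.


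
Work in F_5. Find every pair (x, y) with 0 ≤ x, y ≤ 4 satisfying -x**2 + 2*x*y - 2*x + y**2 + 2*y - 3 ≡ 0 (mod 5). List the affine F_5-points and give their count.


Affine F_5-points: {(0, 1), (0, 2), (1, 3), (2, 2), (3, 3), (3, 4)}; count = 6.

For each of the 25 pairs (x, y) ∈ F_5², evaluate f(x, y) mod 5. Record the zeros.
  x = 0: [0↦2, 1↦0, 2↦0, 3↦2, 4↦1]  zeros at y ∈ {1, 2}
  x = 1: [0↦4, 1↦4, 2↦1, 3↦0, 4↦1]  zeros at y ∈ {3}
  x = 2: [0↦4, 1↦1, 2↦0, 3↦1, 4↦4]  zeros at y ∈ {2}
  x = 3: [0↦2, 1↦1, 2↦2, 3↦0, 4↦0]  zeros at y ∈ {3, 4}
  x = 4: [0↦3, 1↦4, 2↦2, 3↦2, 4↦4]  zeros at y ∈ ∅
Collecting zeros: affine points = {(0, 1), (0, 2), (1, 3), (2, 2), (3, 3), (3, 4)}.
Total count |C(F_5)_aff| = 6.


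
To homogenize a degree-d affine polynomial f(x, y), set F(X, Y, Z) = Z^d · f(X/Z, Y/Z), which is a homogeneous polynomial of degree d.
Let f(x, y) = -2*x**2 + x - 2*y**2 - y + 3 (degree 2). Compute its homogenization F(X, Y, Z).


F(X, Y, Z) = -2*X**2 + X*Z - 2*Y**2 - Y*Z + 3*Z**2

deg(f) = 2.
Substitute x = X/Z, y = Y/Z into f, then multiply by Z^2.
  monomial -2·x^2·y^0 ↦ -2·X^2·Y^0·Z^0.
  monomial 1·x^1·y^0 ↦ 1·X^1·Y^0·Z^1.
  monomial -2·x^0·y^2 ↦ -2·X^0·Y^2·Z^0.
  monomial -1·x^0·y^1 ↦ -1·X^0·Y^1·Z^1.
  monomial 3·x^0·y^0 ↦ 3·X^0·Y^0·Z^2.
Collecting: F(X, Y, Z) = -2*X**2 + X*Z - 2*Y**2 - Y*Z + 3*Z**2.


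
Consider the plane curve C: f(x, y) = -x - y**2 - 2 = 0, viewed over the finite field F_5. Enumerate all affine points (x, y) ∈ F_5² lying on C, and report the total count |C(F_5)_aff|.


Affine F_5-points: {(2, 1), (2, 4), (3, 0), (4, 2), (4, 3)}; count = 5.

For each of the 25 pairs (x, y) ∈ F_5², evaluate f(x, y) mod 5. Record the zeros.
  x = 0: [0↦3, 1↦2, 2↦4, 3↦4, 4↦2]  zeros at y ∈ ∅
  x = 1: [0↦2, 1↦1, 2↦3, 3↦3, 4↦1]  zeros at y ∈ ∅
  x = 2: [0↦1, 1↦0, 2↦2, 3↦2, 4↦0]  zeros at y ∈ {1, 4}
  x = 3: [0↦0, 1↦4, 2↦1, 3↦1, 4↦4]  zeros at y ∈ {0}
  x = 4: [0↦4, 1↦3, 2↦0, 3↦0, 4↦3]  zeros at y ∈ {2, 3}
Collecting zeros: affine points = {(2, 1), (2, 4), (3, 0), (4, 2), (4, 3)}.
Total count |C(F_5)_aff| = 5.


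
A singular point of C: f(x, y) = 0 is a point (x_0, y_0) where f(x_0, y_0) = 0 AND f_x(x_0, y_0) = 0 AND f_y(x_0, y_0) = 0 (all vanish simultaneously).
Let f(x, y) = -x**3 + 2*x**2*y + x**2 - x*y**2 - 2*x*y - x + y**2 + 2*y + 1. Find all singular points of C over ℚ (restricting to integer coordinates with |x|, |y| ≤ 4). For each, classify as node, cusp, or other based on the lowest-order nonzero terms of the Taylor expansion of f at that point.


Singular points: {(0, -1)}; classification: node.

Compute partial derivatives:
  f_x = -3*x**2 + 4*x*y + 2*x - y**2 - 2*y - 1.
  f_y = 2*x**2 - 2*x*y - 2*x + 2*y + 2.
Scan x_0 ∈ {−4, ..., 4}. For each x_0, f_y(x_0, y) is a polynomial in y; find its integer roots y ∈ {−4, ..., 4}, then test f_x and f at those candidates.
  x = -4: f_y(-4, y) = 10*y + 42; no integer root y with |y| ≤ 4.
  x = -3: f_y(-3, y) = 8*y + 26; no integer root y with |y| ≤ 4.
  x = -2: f_y(-2, y) = 6*y + 14; no integer root y with |y| ≤ 4.
  x = -1: f_y(-1, y) = 4*y + 6; no integer root y with |y| ≤ 4.
  x = 0: f_y(0, y) = 2*y + 2; vanishes at y ∈ {-1}. (0, -1): f_x = 0, f = 0 — SINGULAR.
  x = 1: f_y(1, y) = 2; no integer root y with |y| ≤ 4.
  x = 2: f_y(2, y) = 6 - 2*y; vanishes at y ∈ {3}. (2, 3): f_x = 0 but f = 4 ≠ 0.
  x = 3: f_y(3, y) = 14 - 4*y; no integer root y with |y| ≤ 4.
  x = 4: f_y(4, y) = 26 - 6*y; no integer root y with |y| ≤ 4.
Only singular point on the grid: (0, -1).
Classify: substitute x = 0 + u, y = -1 + v and expand: f = -u**3 + 2*u**2*v - u**2 - u*v**2 + v**2.
No constant or linear terms (consistent with a singular point). Quadratic part: -u**2 + v**2. Cubic part: -u**3 + 2*u**2*v - u*v**2.
The quadratic part v**2 - u**2 = (v − u)(v + u) splits into two distinct linear factors, so there are two distinct tangent lines y − -1 = ±(x − 0) — this is a node (ordinary double point).
Classification: node.


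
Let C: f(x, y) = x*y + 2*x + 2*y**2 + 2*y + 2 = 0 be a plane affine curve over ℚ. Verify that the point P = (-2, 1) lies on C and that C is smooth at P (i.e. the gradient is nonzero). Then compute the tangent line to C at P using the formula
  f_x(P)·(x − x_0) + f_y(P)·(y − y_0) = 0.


Tangent line at P: 3*x + 4*y + 2 = 0.

Step 1: f(-2, 1) = 0, so P lies on C.
Step 2: partial derivatives
  f_x(x, y) = y + 2, f_y(x, y) = x + 4*y + 2.
  f_x(P) = 3, f_y(P) = 4 (gradient nonzero, so P is smooth).
Step 3: tangent line at P: 3·(x − -2) + 4·(y − 1) = 0.
Expanding: 3*x + 4*y + 2 = 0.


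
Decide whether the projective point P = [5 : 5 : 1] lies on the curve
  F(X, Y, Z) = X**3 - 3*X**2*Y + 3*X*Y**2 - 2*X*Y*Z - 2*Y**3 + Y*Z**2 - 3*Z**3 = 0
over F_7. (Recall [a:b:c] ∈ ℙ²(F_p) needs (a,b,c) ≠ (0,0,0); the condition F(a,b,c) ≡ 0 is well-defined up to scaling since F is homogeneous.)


F(5,5,1) ≡ 2 (mod 7); P is NOT on the curve.

Evaluate F(5, 5, 1) term-by-term (mod 7).
  X**3 ↦ 1·125·1·1 = 125
  -3*X**2*Y ↦ -3·25·5·1 = -375
  3*X*Y**2 ↦ 3·5·25·1 = 375
  -2*X*Y*Z ↦ -2·5·5·1 = -50
  -2*Y**3 ↦ -2·1·125·1 = -250
  Y*Z**2 ↦ 1·1·5·1 = 5
  -3*Z**3 ↦ -3·1·1·1 = -3
Sum: F(5, 5, 1) = (125) + (-375) + (375) + (-50) + (-250) + (5) + (-3) = -173.
Reducing mod 7: -173 ≡ 2 (mod 7).
Since F(a, b, c) ≡ 2 ≠ 0 (mod 7), P does NOT lie on the curve.


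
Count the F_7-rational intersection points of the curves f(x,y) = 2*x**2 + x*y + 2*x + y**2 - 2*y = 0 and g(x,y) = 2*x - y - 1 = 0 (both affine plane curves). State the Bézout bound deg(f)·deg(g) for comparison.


Common zeros: {(2, 3), (5, 2)}; count = 2; Bézout bound = 2.

deg(f) = 2, deg(g) = 1, so Bézout bound = 2.
Scan x ∈ F_7. For each x, list the y ∈ F_7 with f(x, y) ≡ 0 and those with g(x, y) ≡ 0 (mod 7); the common zeros in that column are the intersection.
  x = 0: f ≡ 0 at y ∈ {0, 2}; g ≡ 0 at y ∈ {6}; common: ∅.
  x = 1: f ≡ 0 at y ∈ ∅; g ≡ 0 at y ∈ {1}; common: ∅.
  x = 2: f ≡ 0 at y ∈ {3, 4}; g ≡ 0 at y ∈ {3}; common: {3}.
  x = 3: f ≡ 0 at y ∈ ∅; g ≡ 0 at y ∈ {5}; common: ∅.
  x = 4: f ≡ 0 at y ∈ ∅; g ≡ 0 at y ∈ {0}; common: ∅.
  x = 5: f ≡ 0 at y ∈ {2}; g ≡ 0 at y ∈ {2}; common: {2}.
  x = 6: f ≡ 0 at y ∈ {0, 3}; g ≡ 0 at y ∈ {4}; common: ∅.
Collecting: common zeros = {(2, 3), (5, 2)}, so the count is 2.
Comparison with the Bézout bound: 2 ≤ 2 = deg(f)·deg(g), as expected for curves with no common component (the bound is attained).


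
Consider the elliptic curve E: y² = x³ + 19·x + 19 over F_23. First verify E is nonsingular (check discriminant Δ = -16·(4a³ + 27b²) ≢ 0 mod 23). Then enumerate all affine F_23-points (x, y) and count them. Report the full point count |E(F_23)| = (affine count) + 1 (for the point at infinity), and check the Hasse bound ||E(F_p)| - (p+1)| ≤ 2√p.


Affine points = {(1, 4), (1, 19), (5, 3), (5, 20), (6, 2), (6, 21), (7, 9), (7, 14), (8, 4), (8, 19), (10, 6), (10, 17), (11, 8), (11, 15), (13, 5), (13, 18), (14, 4), (14, 19), (16, 7), (16, 16), (18, 11), (18, 12), (20, 2), (20, 21)}; affine count = 24; |E(F_23)| = 25.

Discriminant check: Δ ∝ 4a³ + 27b² = 4·19³ + 27·19² = 4·6859 + 27·361 ≡ 15 (mod 23). Nonzero ⇒ E is nonsingular.
For each x ∈ F_23, compute rhs = x³ + 19·x + 19 mod 23, then count y ∈ F_23 with y² ≡ rhs.
  x = 0: rhs = 19, matching y values: none (0 points).
  x = 1: rhs = 16, matching y values: 4, 19 (2 points).
  x = 2: rhs = 19, matching y values: none (0 points).
  x = 3: rhs = 11, matching y values: none (0 points).
  x = 4: rhs = 21, matching y values: none (0 points).
  x = 5: rhs = 9, matching y values: 3, 20 (2 points).
  x = 6: rhs = 4, matching y values: 2, 21 (2 points).
  x = 7: rhs = 12, matching y values: 9, 14 (2 points).
  x = 8: rhs = 16, matching y values: 4, 19 (2 points).
  x = 9: rhs = 22, matching y values: none (0 points).
  x = 10: rhs = 13, matching y values: 6, 17 (2 points).
  x = 11: rhs = 18, matching y values: 8, 15 (2 points).
  x = 12: rhs = 20, matching y values: none (0 points).
  x = 13: rhs = 2, matching y values: 5, 18 (2 points).
  x = 14: rhs = 16, matching y values: 4, 19 (2 points).
  x = 15: rhs = 22, matching y values: none (0 points).
  x = 16: rhs = 3, matching y values: 7, 16 (2 points).
  x = 17: rhs = 11, matching y values: none (0 points).
  x = 18: rhs = 6, matching y values: 11, 12 (2 points).
  x = 19: rhs = 17, matching y values: none (0 points).
  x = 20: rhs = 4, matching y values: 2, 21 (2 points).
  x = 21: rhs = 19, matching y values: none (0 points).
  x = 22: rhs = 22, matching y values: none (0 points).
Total affine count: 24.
Full point count |E(F_23)| = 24 + 1 = 25.
Hasse bound: |25 − (23+1)| = |1| = 1 ≤ 2√23 ≈ 9.5917 ✓.


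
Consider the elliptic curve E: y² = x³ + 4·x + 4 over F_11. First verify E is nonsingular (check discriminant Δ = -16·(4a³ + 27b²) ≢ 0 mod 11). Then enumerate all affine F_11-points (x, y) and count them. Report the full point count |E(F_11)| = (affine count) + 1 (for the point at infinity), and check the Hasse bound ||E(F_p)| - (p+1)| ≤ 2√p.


Affine points = {(0, 2), (0, 9), (1, 3), (1, 8), (2, 3), (2, 8), (7, 1), (7, 10), (8, 3), (8, 8)}; affine count = 10; |E(F_11)| = 11.

Discriminant check: Δ ∝ 4a³ + 27b² = 4·4³ + 27·4² = 4·64 + 27·16 ≡ 6 (mod 11). Nonzero ⇒ E is nonsingular.
For each x ∈ F_11, compute rhs = x³ + 4·x + 4 mod 11, then count y ∈ F_11 with y² ≡ rhs.
  x = 0: rhs = 4, matching y values: 2, 9 (2 points).
  x = 1: rhs = 9, matching y values: 3, 8 (2 points).
  x = 2: rhs = 9, matching y values: 3, 8 (2 points).
  x = 3: rhs = 10, matching y values: none (0 points).
  x = 4: rhs = 7, matching y values: none (0 points).
  x = 5: rhs = 6, matching y values: none (0 points).
  x = 6: rhs = 2, matching y values: none (0 points).
  x = 7: rhs = 1, matching y values: 1, 10 (2 points).
  x = 8: rhs = 9, matching y values: 3, 8 (2 points).
  x = 9: rhs = 10, matching y values: none (0 points).
  x = 10: rhs = 10, matching y values: none (0 points).
Total affine count: 10.
Full point count |E(F_11)| = 10 + 1 = 11.
Hasse bound: |11 − (11+1)| = |-1| = 1 ≤ 2√11 ≈ 6.6332 ✓.


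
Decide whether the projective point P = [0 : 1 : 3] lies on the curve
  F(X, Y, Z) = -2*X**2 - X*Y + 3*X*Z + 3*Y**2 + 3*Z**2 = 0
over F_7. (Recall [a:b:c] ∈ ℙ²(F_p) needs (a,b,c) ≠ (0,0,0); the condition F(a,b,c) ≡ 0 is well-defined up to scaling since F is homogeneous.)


F(0,1,3) ≡ 2 (mod 7); P is NOT on the curve.

Evaluate F(0, 1, 3) term-by-term (mod 7).
  -2*X**2 ↦ -2·0·1·1 = 0
  -X*Y ↦ -1·0·1·1 = 0
  3*X*Z ↦ 3·0·1·3 = 0
  3*Y**2 ↦ 3·1·1·1 = 3
  3*Z**2 ↦ 3·1·1·9 = 27
Sum: F(0, 1, 3) = (0) + (0) + (0) + (3) + (27) = 30.
Reducing mod 7: 30 ≡ 2 (mod 7).
Since F(a, b, c) ≡ 2 ≠ 0 (mod 7), P does NOT lie on the curve.


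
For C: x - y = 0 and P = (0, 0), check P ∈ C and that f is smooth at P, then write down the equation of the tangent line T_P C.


Tangent line at P: x - y = 0.

Step 1: f(0, 0) = 0, so P lies on C.
Step 2: partial derivatives
  f_x(x, y) = 1, f_y(x, y) = -1.
  f_x(P) = 1, f_y(P) = -1 (gradient nonzero, so P is smooth).
Step 3: tangent line at P: 1·(x − 0) + -1·(y − 0) = 0.
Expanding: x - y = 0.


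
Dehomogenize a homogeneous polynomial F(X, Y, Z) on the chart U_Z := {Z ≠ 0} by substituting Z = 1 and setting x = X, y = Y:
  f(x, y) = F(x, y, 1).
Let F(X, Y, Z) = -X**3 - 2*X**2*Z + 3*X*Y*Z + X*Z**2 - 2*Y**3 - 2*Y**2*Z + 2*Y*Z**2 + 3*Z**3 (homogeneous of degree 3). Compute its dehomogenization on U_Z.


f(x, y) = -x**3 - 2*x**2 + 3*x*y + x - 2*y**3 - 2*y**2 + 2*y + 3

On U_Z we set Z = 1. Each monomial c·X^i·Y^j·Z^k in F becomes c·x^i·y^j·1^k = c·x^i·y^j.
Substituting Z = 1: F(X, Y, 1) = -x**3 - 2*x**2 + 3*x*y + x - 2*y**3 - 2*y**2 + 2*y + 3.
Note: deg(f) ≤ deg(F) = 3; strict inequality happens when F is divisible by Z (lost terms).


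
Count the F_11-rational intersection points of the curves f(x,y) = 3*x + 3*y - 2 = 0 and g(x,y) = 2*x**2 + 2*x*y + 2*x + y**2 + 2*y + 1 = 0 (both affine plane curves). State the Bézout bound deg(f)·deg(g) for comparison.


Common zeros: ∅; count = 0; Bézout bound = 2.

deg(f) = 1, deg(g) = 2, so Bézout bound = 2.
Scan x ∈ F_11. For each x, list the y ∈ F_11 with f(x, y) ≡ 0 and those with g(x, y) ≡ 0 (mod 11); the common zeros in that column are the intersection.
  x = 0: f ≡ 0 at y ∈ {8}; g ≡ 0 at y ∈ {10}; common: ∅.
  x = 1: f ≡ 0 at y ∈ {7}; g ≡ 0 at y ∈ ∅; common: ∅.
  x = 2: f ≡ 0 at y ∈ {6}; g ≡ 0 at y ∈ ∅; common: ∅.
  x = 3: f ≡ 0 at y ∈ {5}; g ≡ 0 at y ∈ ∅; common: ∅.
  x = 4: f ≡ 0 at y ∈ {4}; g ≡ 0 at y ∈ ∅; common: ∅.
  x = 5: f ≡ 0 at y ∈ {3}; g ≡ 0 at y ∈ ∅; common: ∅.
  x = 6: f ≡ 0 at y ∈ {2}; g ≡ 0 at y ∈ ∅; common: ∅.
  x = 7: f ≡ 0 at y ∈ {1}; g ≡ 0 at y ∈ ∅; common: ∅.
  x = 8: f ≡ 0 at y ∈ {0}; g ≡ 0 at y ∈ ∅; common: ∅.
  x = 9: f ≡ 0 at y ∈ {10}; g ≡ 0 at y ∈ ∅; common: ∅.
  x = 10: f ≡ 0 at y ∈ {9}; g ≡ 0 at y ∈ ∅; common: ∅.
Collecting: common zeros = ∅, so the count is 0.
Comparison with the Bézout bound: 0 ≤ 2 = deg(f)·deg(g), as expected for curves with no common component (the affine F_11-count falls short of the bound because intersections may lie at infinity, over extension fields, or carry multiplicity).


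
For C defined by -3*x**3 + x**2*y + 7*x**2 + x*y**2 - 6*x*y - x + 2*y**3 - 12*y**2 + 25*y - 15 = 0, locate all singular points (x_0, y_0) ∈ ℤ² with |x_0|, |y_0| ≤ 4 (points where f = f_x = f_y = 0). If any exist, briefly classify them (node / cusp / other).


Singular points: {(1, 2)}; classification: cusp.

Compute partial derivatives:
  f_x = -9*x**2 + 2*x*y + 14*x + y**2 - 6*y - 1.
  f_y = x**2 + 2*x*y - 6*x + 6*y**2 - 24*y + 25.
Scan x_0 ∈ {−4, ..., 4}. For each x_0, f_y(x_0, y) is a polynomial in y; find its integer roots y ∈ {−4, ..., 4}, then test f_x and f at those candidates.
  x = -4: f_y(-4, y) = 6*y**2 - 32*y + 65; no integer root y with |y| ≤ 4.
  x = -3: f_y(-3, y) = 6*y**2 - 30*y + 52; no integer root y with |y| ≤ 4.
  x = -2: f_y(-2, y) = 6*y**2 - 28*y + 41; no integer root y with |y| ≤ 4.
  x = -1: f_y(-1, y) = 6*y**2 - 26*y + 32; no integer root y with |y| ≤ 4.
  x = 0: f_y(0, y) = 6*y**2 - 24*y + 25; no integer root y with |y| ≤ 4.
  x = 1: f_y(1, y) = 6*y**2 - 22*y + 20; vanishes at y ∈ {2}. (1, 2): f_x = 0, f = 0 — SINGULAR.
  x = 2: f_y(2, y) = 6*y**2 - 20*y + 17; no integer root y with |y| ≤ 4.
  x = 3: f_y(3, y) = 6*y**2 - 18*y + 16; no integer root y with |y| ≤ 4.
  x = 4: f_y(4, y) = 6*y**2 - 16*y + 17; no integer root y with |y| ≤ 4.
Only singular point on the grid: (1, 2).
Classify: substitute x = 1 + u, y = 2 + v and expand: f = -3*u**3 + u**2*v + u*v**2 + 2*v**3 + v**2.
No constant or linear terms (consistent with a singular point). Quadratic part: v**2. Cubic part: -3*u**3 + u**2*v + u*v**2 + 2*v**3.
The quadratic part v**2 is a perfect square, so there is a single (double) tangent line v = 0, i.e. y = 2. Restricting the cubic part to that line (v = 0) leaves -3*u**3 ≠ 0, so f is not divisible by v and the branch is v² ≈ 3*u**3 to lowest order — this is a cusp.
Classification: cusp.


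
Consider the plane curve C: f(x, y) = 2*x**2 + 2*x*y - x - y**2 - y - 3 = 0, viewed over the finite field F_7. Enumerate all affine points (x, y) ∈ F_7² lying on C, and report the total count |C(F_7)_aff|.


Affine F_7-points: {(1, 4), (2, 5), (4, 2), (4, 5), (5, 0), (5, 2), (6, 0), (6, 4)}; count = 8.

For each of the 49 pairs (x, y) ∈ F_7², evaluate f(x, y) mod 7. Record the zeros.
  x = 0: [0↦4, 1↦2, 2↦5, 3↦6, 4↦5, 5↦2, 6↦4]  zeros at y ∈ ∅
  x = 1: [0↦5, 1↦5, 2↦3, 3↦6, 4↦0, 5↦6, 6↦3]  zeros at y ∈ {4}
  x = 2: [0↦3, 1↦5, 2↦5, 3↦3, 4↦6, 5↦0, 6↦6]  zeros at y ∈ {5}
  x = 3: [0↦5, 1↦2, 2↦4, 3↦4, 4↦2, 5↦5, 6↦6]  zeros at y ∈ ∅
  x = 4: [0↦4, 1↦3, 2↦0, 3↦2, 4↦2, 5↦0, 6↦3]  zeros at y ∈ {2, 5}
  x = 5: [0↦0, 1↦1, 2↦0, 3↦4, 4↦6, 5↦6, 6↦4]  zeros at y ∈ {0, 2}
  x = 6: [0↦0, 1↦3, 2↦4, 3↦3, 4↦0, 5↦2, 6↦2]  zeros at y ∈ {0, 4}
Collecting zeros: affine points = {(1, 4), (2, 5), (4, 2), (4, 5), (5, 0), (5, 2), (6, 0), (6, 4)}.
Total count |C(F_7)_aff| = 8.


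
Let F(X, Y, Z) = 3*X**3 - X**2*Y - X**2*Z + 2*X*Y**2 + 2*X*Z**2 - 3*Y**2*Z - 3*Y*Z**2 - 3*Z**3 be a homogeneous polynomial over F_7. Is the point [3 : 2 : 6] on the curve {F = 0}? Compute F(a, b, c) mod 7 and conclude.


F(3,2,6) ≡ 6 (mod 7); P is NOT on the curve.

Evaluate F(3, 2, 6) term-by-term (mod 7).
  3*X**3 ↦ 3·27·1·1 = 81
  -X**2*Y ↦ -1·9·2·1 = -18
  -X**2*Z ↦ -1·9·1·6 = -54
  2*X*Y**2 ↦ 2·3·4·1 = 24
  2*X*Z**2 ↦ 2·3·1·36 = 216
  -3*Y**2*Z ↦ -3·1·4·6 = -72
  -3*Y*Z**2 ↦ -3·1·2·36 = -216
  -3*Z**3 ↦ -3·1·1·216 = -648
Sum: F(3, 2, 6) = (81) + (-18) + (-54) + (24) + (216) + (-72) + (-216) + (-648) = -687.
Reducing mod 7: -687 ≡ 6 (mod 7).
Since F(a, b, c) ≡ 6 ≠ 0 (mod 7), P does NOT lie on the curve.


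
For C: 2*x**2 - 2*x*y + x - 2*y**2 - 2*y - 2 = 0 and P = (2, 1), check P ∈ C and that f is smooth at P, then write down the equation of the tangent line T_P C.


Tangent line at P: 7*x - 10*y - 4 = 0.

Step 1: f(2, 1) = 0, so P lies on C.
Step 2: partial derivatives
  f_x(x, y) = 4*x - 2*y + 1, f_y(x, y) = -2*x - 4*y - 2.
  f_x(P) = 7, f_y(P) = -10 (gradient nonzero, so P is smooth).
Step 3: tangent line at P: 7·(x − 2) + -10·(y − 1) = 0.
Expanding: 7*x - 10*y - 4 = 0.


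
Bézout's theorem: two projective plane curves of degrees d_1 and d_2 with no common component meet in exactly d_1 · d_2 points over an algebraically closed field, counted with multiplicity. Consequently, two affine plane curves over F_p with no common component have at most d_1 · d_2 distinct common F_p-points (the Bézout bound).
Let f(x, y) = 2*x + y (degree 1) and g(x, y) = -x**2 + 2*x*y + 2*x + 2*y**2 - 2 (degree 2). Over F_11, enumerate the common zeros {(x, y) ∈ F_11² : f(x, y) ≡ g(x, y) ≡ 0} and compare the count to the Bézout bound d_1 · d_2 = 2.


Common zeros: ∅; count = 0; Bézout bound = 2.

deg(f) = 1, deg(g) = 2, so Bézout bound = 2.
Scan x ∈ F_11. For each x, list the y ∈ F_11 with f(x, y) ≡ 0 and those with g(x, y) ≡ 0 (mod 11); the common zeros in that column are the intersection.
  x = 0: f ≡ 0 at y ∈ {0}; g ≡ 0 at y ∈ {1, 10}; common: ∅.
  x = 1: f ≡ 0 at y ∈ {9}; g ≡ 0 at y ∈ {2, 8}; common: ∅.
  x = 2: f ≡ 0 at y ∈ {7}; g ≡ 0 at y ∈ ∅; common: ∅.
  x = 3: f ≡ 0 at y ∈ {5}; g ≡ 0 at y ∈ ∅; common: ∅.
  x = 4: f ≡ 0 at y ∈ {3}; g ≡ 0 at y ∈ {1, 6}; common: ∅.
  x = 5: f ≡ 0 at y ∈ {1}; g ≡ 0 at y ∈ {2, 4}; common: ∅.
  x = 6: f ≡ 0 at y ∈ {10}; g ≡ 0 at y ∈ {8}; common: ∅.
  x = 7: f ≡ 0 at y ∈ {8}; g ≡ 0 at y ∈ ∅; common: ∅.
  x = 8: f ≡ 0 at y ∈ {6}; g ≡ 0 at y ∈ ∅; common: ∅.
  x = 9: f ≡ 0 at y ∈ {4}; g ≡ 0 at y ∈ ∅; common: ∅.
  x = 10: f ≡ 0 at y ∈ {2}; g ≡ 0 at y ∈ {6}; common: ∅.
Collecting: common zeros = ∅, so the count is 0.
Comparison with the Bézout bound: 0 ≤ 2 = deg(f)·deg(g), as expected for curves with no common component (the affine F_11-count falls short of the bound because intersections may lie at infinity, over extension fields, or carry multiplicity).


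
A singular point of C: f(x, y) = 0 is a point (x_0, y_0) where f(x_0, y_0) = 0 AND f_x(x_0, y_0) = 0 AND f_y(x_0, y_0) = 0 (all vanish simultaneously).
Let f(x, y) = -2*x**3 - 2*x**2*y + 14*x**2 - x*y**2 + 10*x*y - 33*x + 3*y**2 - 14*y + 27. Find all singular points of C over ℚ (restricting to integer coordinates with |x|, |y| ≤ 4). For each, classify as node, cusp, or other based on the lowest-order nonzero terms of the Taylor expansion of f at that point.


Singular points: {(2, 1)}; classification: cusp.

Compute partial derivatives:
  f_x = -6*x**2 - 4*x*y + 28*x - y**2 + 10*y - 33.
  f_y = -2*x**2 - 2*x*y + 10*x + 6*y - 14.
Scan x_0 ∈ {−4, ..., 4}. For each x_0, f_y(x_0, y) is a polynomial in y; find its integer roots y ∈ {−4, ..., 4}, then test f_x and f at those candidates.
  x = -4: f_y(-4, y) = 14*y - 86; no integer root y with |y| ≤ 4.
  x = -3: f_y(-3, y) = 12*y - 62; no integer root y with |y| ≤ 4.
  x = -2: f_y(-2, y) = 10*y - 42; no integer root y with |y| ≤ 4.
  x = -1: f_y(-1, y) = 8*y - 26; no integer root y with |y| ≤ 4.
  x = 0: f_y(0, y) = 6*y - 14; no integer root y with |y| ≤ 4.
  x = 1: f_y(1, y) = 4*y - 6; no integer root y with |y| ≤ 4.
  x = 2: f_y(2, y) = 2*y - 2; vanishes at y ∈ {1}. (2, 1): f_x = 0, f = 0 — SINGULAR.
  x = 3: f_y(3, y) = -2; no integer root y with |y| ≤ 4.
  x = 4: f_y(4, y) = -2*y - 6; vanishes at y ∈ {-3}. (4, -3): f_x = -8 ≠ 0.
Only singular point on the grid: (2, 1).
Classify: substitute x = 2 + u, y = 1 + v and expand: f = -2*u**3 - 2*u**2*v - u*v**2 + v**2.
No constant or linear terms (consistent with a singular point). Quadratic part: v**2. Cubic part: -2*u**3 - 2*u**2*v - u*v**2.
The quadratic part v**2 is a perfect square, so there is a single (double) tangent line v = 0, i.e. y = 1. Restricting the cubic part to that line (v = 0) leaves -2*u**3 ≠ 0, so f is not divisible by v and the branch is v² ≈ 2*u**3 to lowest order — this is a cusp.
Classification: cusp.


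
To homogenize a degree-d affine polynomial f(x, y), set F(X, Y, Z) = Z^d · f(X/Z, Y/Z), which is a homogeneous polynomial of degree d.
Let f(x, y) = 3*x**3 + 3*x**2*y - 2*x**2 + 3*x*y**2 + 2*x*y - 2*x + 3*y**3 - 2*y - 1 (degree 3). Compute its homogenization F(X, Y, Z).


F(X, Y, Z) = 3*X**3 + 3*X**2*Y - 2*X**2*Z + 3*X*Y**2 + 2*X*Y*Z - 2*X*Z**2 + 3*Y**3 - 2*Y*Z**2 - Z**3

deg(f) = 3.
Substitute x = X/Z, y = Y/Z into f, then multiply by Z^3.
  monomial 3·x^3·y^0 ↦ 3·X^3·Y^0·Z^0.
  monomial 3·x^2·y^1 ↦ 3·X^2·Y^1·Z^0.
  monomial -2·x^2·y^0 ↦ -2·X^2·Y^0·Z^1.
  monomial 3·x^1·y^2 ↦ 3·X^1·Y^2·Z^0.
  monomial 2·x^1·y^1 ↦ 2·X^1·Y^1·Z^1.
  monomial -2·x^1·y^0 ↦ -2·X^1·Y^0·Z^2.
  monomial 3·x^0·y^3 ↦ 3·X^0·Y^3·Z^0.
  monomial -2·x^0·y^1 ↦ -2·X^0·Y^1·Z^2.
  monomial -1·x^0·y^0 ↦ -1·X^0·Y^0·Z^3.
Collecting: F(X, Y, Z) = 3*X**3 + 3*X**2*Y - 2*X**2*Z + 3*X*Y**2 + 2*X*Y*Z - 2*X*Z**2 + 3*Y**3 - 2*Y*Z**2 - Z**3.


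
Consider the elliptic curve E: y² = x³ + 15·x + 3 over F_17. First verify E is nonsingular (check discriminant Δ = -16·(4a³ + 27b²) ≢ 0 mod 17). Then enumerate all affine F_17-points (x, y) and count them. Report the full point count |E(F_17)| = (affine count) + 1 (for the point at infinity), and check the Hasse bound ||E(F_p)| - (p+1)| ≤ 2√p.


Affine points = {(1, 6), (1, 11), (4, 5), (4, 12), (5, 4), (5, 13), (7, 3), (7, 14), (9, 0), (13, 7), (13, 10), (14, 4), (14, 13), (15, 4), (15, 13), (16, 2), (16, 15)}; affine count = 17; |E(F_17)| = 18.

Discriminant check: Δ ∝ 4a³ + 27b² = 4·15³ + 27·3² = 4·3375 + 27·9 ≡ 7 (mod 17). Nonzero ⇒ E is nonsingular.
For each x ∈ F_17, compute rhs = x³ + 15·x + 3 mod 17, then count y ∈ F_17 with y² ≡ rhs.
  x = 0: rhs = 3, matching y values: none (0 points).
  x = 1: rhs = 2, matching y values: 6, 11 (2 points).
  x = 2: rhs = 7, matching y values: none (0 points).
  x = 3: rhs = 7, matching y values: none (0 points).
  x = 4: rhs = 8, matching y values: 5, 12 (2 points).
  x = 5: rhs = 16, matching y values: 4, 13 (2 points).
  x = 6: rhs = 3, matching y values: none (0 points).
  x = 7: rhs = 9, matching y values: 3, 14 (2 points).
  x = 8: rhs = 6, matching y values: none (0 points).
  x = 9: rhs = 0, matching y values: 0 (1 points).
  x = 10: rhs = 14, matching y values: none (0 points).
  x = 11: rhs = 3, matching y values: none (0 points).
  x = 12: rhs = 7, matching y values: none (0 points).
  x = 13: rhs = 15, matching y values: 7, 10 (2 points).
  x = 14: rhs = 16, matching y values: 4, 13 (2 points).
  x = 15: rhs = 16, matching y values: 4, 13 (2 points).
  x = 16: rhs = 4, matching y values: 2, 15 (2 points).
Total affine count: 17.
Full point count |E(F_17)| = 17 + 1 = 18.
Hasse bound: |18 − (17+1)| = |0| = 0 ≤ 2√17 ≈ 8.2462 ✓.


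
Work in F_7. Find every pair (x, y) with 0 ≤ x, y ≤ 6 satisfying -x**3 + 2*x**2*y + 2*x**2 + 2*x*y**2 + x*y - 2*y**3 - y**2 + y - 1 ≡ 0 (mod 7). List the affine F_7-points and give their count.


Affine F_7-points: {(1, 0), (2, 6), (4, 5), (5, 2), (5, 3)}; count = 5.

For each of the 49 pairs (x, y) ∈ F_7², evaluate f(x, y) mod 7. Record the zeros.
  x = 0: [0↦6, 1↦4, 2↦2, 3↦2, 4↦6, 5↦2, 6↦6]  zeros at y ∈ ∅
  x = 1: [0↦0, 1↦3, 2↦3, 3↦2, 4↦2, 5↦5, 6↦6]  zeros at y ∈ {0}
  x = 2: [0↦6, 1↦4, 2↦3, 3↦5, 4↦5, 5↦5, 6↦0]  zeros at y ∈ {6}
  x = 3: [0↦4, 1↦1, 2↦3, 3↦5, 4↦2, 5↦3, 6↦3]  zeros at y ∈ ∅
  x = 4: [0↦2, 1↦2, 2↦4, 3↦3, 4↦1, 5↦0, 6↦2]  zeros at y ∈ {5}
  x = 5: [0↦1, 1↦1, 2↦0, 3↦0, 4↦3, 5↦4, 6↦5]  zeros at y ∈ {2, 3}
  x = 6: [0↦2, 1↦6, 2↦6, 3↦4, 4↦2, 5↦2, 6↦6]  zeros at y ∈ ∅
Collecting zeros: affine points = {(1, 0), (2, 6), (4, 5), (5, 2), (5, 3)}.
Total count |C(F_7)_aff| = 5.


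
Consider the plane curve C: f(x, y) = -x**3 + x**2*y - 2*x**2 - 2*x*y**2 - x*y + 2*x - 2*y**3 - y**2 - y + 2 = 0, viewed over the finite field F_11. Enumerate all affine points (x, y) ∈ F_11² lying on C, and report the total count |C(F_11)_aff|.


Affine F_11-points: {(2, 2), (2, 6), (4, 5), (6, 5), (9, 7), (10, 2)}; count = 6.

For each of the 121 pairs (x, y) ∈ F_11², evaluate f(x, y) mod 11. Record the zeros.
  x = 0: [0↦2, 1↦9, 2↦2, 3↦2, 4↦8, 5↦8, 6↦1, 7↦8, 8↦6, 9↦5, 10↦4]  zeros at y ∈ ∅
  x = 1: [0↦1, 1↦6, 2↦4, 3↦5, 4↦8, 5↦1, 6↦5, 7↦8, 8↦9, 9↦7, 10↦1]  zeros at y ∈ ∅
  x = 2: [0↦1, 1↦6, 2↦0, 3↦4, 4↦6, 5↦5, 6↦0, 7↦1, 8↦7, 9↦6, 10↦8]  zeros at y ∈ {2, 6}
  x = 3: [0↦7, 1↦3, 2↦6, 3↦4, 4↦7, 5↦3, 6↦2, 7↦3, 8↦5, 9↦7, 10↦8]  zeros at y ∈ ∅
  x = 4: [0↦2, 1↦2, 2↦5, 3↦10, 4↦5, 5↦0, 6↦5, 7↦8, 8↦8, 9↦4, 10↦6]  zeros at y ∈ {5}
  x = 5: [0↦2, 1↦8, 2↦2, 3↦5, 4↦5, 5↦1, 6↦3, 7↦10, 8↦10, 9↦2, 10↦7]  zeros at y ∈ ∅
  x = 6: [0↦1, 1↦4, 2↦2, 3↦5, 4↦1, 5↦0, 6↦1, 7↦3, 8↦5, 9↦6, 10↦5]  zeros at y ∈ {5}
  x = 7: [0↦4, 1↦6, 2↦10, 3↦4, 4↦9, 5↦2, 6↦4, 7↦3, 8↦9, 9↦10, 10↦5]  zeros at y ∈ ∅
  x = 8: [0↦5, 1↦8, 2↦9, 3↦7, 4↦1, 5↦1, 6↦6, 7↦4, 8↦5, 9↦8, 10↦1]  zeros at y ∈ ∅
  x = 9: [0↦9, 1↦4, 2↦4, 3↦8, 4↦4, 5↦2, 6↦1, 7↦0, 8↦9, 9↦5, 10↦9]  zeros at y ∈ {7}
  x = 10: [0↦10, 1↦10, 2↦0, 3↦1, 4↦1, 5↦10, 6↦5, 7↦7, 8↦4, 9↦6, 10↦1]  zeros at y ∈ {2}
Collecting zeros: affine points = {(2, 2), (2, 6), (4, 5), (6, 5), (9, 7), (10, 2)}.
Total count |C(F_11)_aff| = 6.


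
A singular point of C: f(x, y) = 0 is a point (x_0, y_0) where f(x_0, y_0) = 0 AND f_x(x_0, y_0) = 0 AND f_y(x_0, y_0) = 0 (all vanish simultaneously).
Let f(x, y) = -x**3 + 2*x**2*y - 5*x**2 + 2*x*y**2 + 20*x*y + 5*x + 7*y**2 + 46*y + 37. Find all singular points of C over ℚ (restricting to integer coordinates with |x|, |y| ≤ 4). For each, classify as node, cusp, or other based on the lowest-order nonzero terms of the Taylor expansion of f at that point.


Singular points: {(-3, -2)}; classification: cusp.

Compute partial derivatives:
  f_x = -3*x**2 + 4*x*y - 10*x + 2*y**2 + 20*y + 5.
  f_y = 2*x**2 + 4*x*y + 20*x + 14*y + 46.
Scan x_0 ∈ {−4, ..., 4}. For each x_0, f_y(x_0, y) is a polynomial in y; find its integer roots y ∈ {−4, ..., 4}, then test f_x and f at those candidates.
  x = -4: f_y(-4, y) = -2*y - 2; vanishes at y ∈ {-1}. (-4, -1): f_x = -5 ≠ 0.
  x = -3: f_y(-3, y) = 2*y + 4; vanishes at y ∈ {-2}. (-3, -2): f_x = 0, f = 0 — SINGULAR.
  x = -2: f_y(-2, y) = 6*y + 14; no integer root y with |y| ≤ 4.
  x = -1: f_y(-1, y) = 10*y + 28; no integer root y with |y| ≤ 4.
  x = 0: f_y(0, y) = 14*y + 46; no integer root y with |y| ≤ 4.
  x = 1: f_y(1, y) = 18*y + 68; no integer root y with |y| ≤ 4.
  x = 2: f_y(2, y) = 22*y + 94; no integer root y with |y| ≤ 4.
  x = 3: f_y(3, y) = 26*y + 124; no integer root y with |y| ≤ 4.
  x = 4: f_y(4, y) = 30*y + 158; no integer root y with |y| ≤ 4.
Only singular point on the grid: (-3, -2).
Classify: substitute x = -3 + u, y = -2 + v and expand: f = -u**3 + 2*u**2*v + 2*u*v**2 + v**2.
No constant or linear terms (consistent with a singular point). Quadratic part: v**2. Cubic part: -u**3 + 2*u**2*v + 2*u*v**2.
The quadratic part v**2 is a perfect square, so there is a single (double) tangent line v = 0, i.e. y = -2. Restricting the cubic part to that line (v = 0) leaves -u**3 ≠ 0, so f is not divisible by v and the branch is v² ≈ u**3 to lowest order — this is a cusp.
Classification: cusp.


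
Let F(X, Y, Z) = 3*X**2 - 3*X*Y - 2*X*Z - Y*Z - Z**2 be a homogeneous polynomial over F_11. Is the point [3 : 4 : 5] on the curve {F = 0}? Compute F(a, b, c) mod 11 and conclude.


F(3,4,5) ≡ 4 (mod 11); P is NOT on the curve.

Evaluate F(3, 4, 5) term-by-term (mod 11).
  3*X**2 ↦ 3·9·1·1 = 27
  -3*X*Y ↦ -3·3·4·1 = -36
  -2*X*Z ↦ -2·3·1·5 = -30
  -Y*Z ↦ -1·1·4·5 = -20
  -Z**2 ↦ -1·1·1·25 = -25
Sum: F(3, 4, 5) = (27) + (-36) + (-30) + (-20) + (-25) = -84.
Reducing mod 11: -84 ≡ 4 (mod 11).
Since F(a, b, c) ≡ 4 ≠ 0 (mod 11), P does NOT lie on the curve.


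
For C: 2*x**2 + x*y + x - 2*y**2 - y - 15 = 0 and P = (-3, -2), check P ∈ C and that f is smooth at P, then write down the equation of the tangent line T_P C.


Tangent line at P: -13*x + 4*y - 31 = 0.

Step 1: f(-3, -2) = 0, so P lies on C.
Step 2: partial derivatives
  f_x(x, y) = 4*x + y + 1, f_y(x, y) = x - 4*y - 1.
  f_x(P) = -13, f_y(P) = 4 (gradient nonzero, so P is smooth).
Step 3: tangent line at P: -13·(x − -3) + 4·(y − -2) = 0.
Expanding: -13*x + 4*y - 31 = 0.


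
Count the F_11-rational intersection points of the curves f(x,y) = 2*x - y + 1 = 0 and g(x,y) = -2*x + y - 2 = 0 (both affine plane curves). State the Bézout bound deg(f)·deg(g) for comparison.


Common zeros: ∅; count = 0; Bézout bound = 1.

deg(f) = 1, deg(g) = 1, so Bézout bound = 1.
Scan x ∈ F_11. For each x, list the y ∈ F_11 with f(x, y) ≡ 0 and those with g(x, y) ≡ 0 (mod 11); the common zeros in that column are the intersection.
  x = 0: f ≡ 0 at y ∈ {1}; g ≡ 0 at y ∈ {2}; common: ∅.
  x = 1: f ≡ 0 at y ∈ {3}; g ≡ 0 at y ∈ {4}; common: ∅.
  x = 2: f ≡ 0 at y ∈ {5}; g ≡ 0 at y ∈ {6}; common: ∅.
  x = 3: f ≡ 0 at y ∈ {7}; g ≡ 0 at y ∈ {8}; common: ∅.
  x = 4: f ≡ 0 at y ∈ {9}; g ≡ 0 at y ∈ {10}; common: ∅.
  x = 5: f ≡ 0 at y ∈ {0}; g ≡ 0 at y ∈ {1}; common: ∅.
  x = 6: f ≡ 0 at y ∈ {2}; g ≡ 0 at y ∈ {3}; common: ∅.
  x = 7: f ≡ 0 at y ∈ {4}; g ≡ 0 at y ∈ {5}; common: ∅.
  x = 8: f ≡ 0 at y ∈ {6}; g ≡ 0 at y ∈ {7}; common: ∅.
  x = 9: f ≡ 0 at y ∈ {8}; g ≡ 0 at y ∈ {9}; common: ∅.
  x = 10: f ≡ 0 at y ∈ {10}; g ≡ 0 at y ∈ {0}; common: ∅.
Collecting: common zeros = ∅, so the count is 0.
Comparison with the Bézout bound: 0 ≤ 1 = deg(f)·deg(g), as expected for curves with no common component (the affine F_11-count falls short of the bound because intersections may lie at infinity, over extension fields, or carry multiplicity).


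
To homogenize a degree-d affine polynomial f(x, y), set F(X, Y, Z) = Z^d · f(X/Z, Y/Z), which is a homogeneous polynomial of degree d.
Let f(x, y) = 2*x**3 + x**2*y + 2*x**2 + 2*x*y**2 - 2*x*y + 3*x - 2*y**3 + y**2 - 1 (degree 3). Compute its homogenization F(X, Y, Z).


F(X, Y, Z) = 2*X**3 + X**2*Y + 2*X**2*Z + 2*X*Y**2 - 2*X*Y*Z + 3*X*Z**2 - 2*Y**3 + Y**2*Z - Z**3

deg(f) = 3.
Substitute x = X/Z, y = Y/Z into f, then multiply by Z^3.
  monomial 2·x^3·y^0 ↦ 2·X^3·Y^0·Z^0.
  monomial 1·x^2·y^1 ↦ 1·X^2·Y^1·Z^0.
  monomial 2·x^2·y^0 ↦ 2·X^2·Y^0·Z^1.
  monomial 2·x^1·y^2 ↦ 2·X^1·Y^2·Z^0.
  monomial -2·x^1·y^1 ↦ -2·X^1·Y^1·Z^1.
  monomial 3·x^1·y^0 ↦ 3·X^1·Y^0·Z^2.
  monomial -2·x^0·y^3 ↦ -2·X^0·Y^3·Z^0.
  monomial 1·x^0·y^2 ↦ 1·X^0·Y^2·Z^1.
  monomial -1·x^0·y^0 ↦ -1·X^0·Y^0·Z^3.
Collecting: F(X, Y, Z) = 2*X**3 + X**2*Y + 2*X**2*Z + 2*X*Y**2 - 2*X*Y*Z + 3*X*Z**2 - 2*Y**3 + Y**2*Z - Z**3.


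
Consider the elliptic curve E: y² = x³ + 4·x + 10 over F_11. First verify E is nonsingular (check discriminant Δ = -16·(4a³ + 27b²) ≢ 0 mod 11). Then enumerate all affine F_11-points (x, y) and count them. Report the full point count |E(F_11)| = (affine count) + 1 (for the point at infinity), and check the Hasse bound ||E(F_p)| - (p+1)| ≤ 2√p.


Affine points = {(1, 2), (1, 9), (2, 2), (2, 9), (3, 4), (3, 7), (5, 1), (5, 10), (8, 2), (8, 9), (9, 4), (9, 7), (10, 4), (10, 7)}; affine count = 14; |E(F_11)| = 15.

Discriminant check: Δ ∝ 4a³ + 27b² = 4·4³ + 27·10² = 4·64 + 27·100 ≡ 8 (mod 11). Nonzero ⇒ E is nonsingular.
For each x ∈ F_11, compute rhs = x³ + 4·x + 10 mod 11, then count y ∈ F_11 with y² ≡ rhs.
  x = 0: rhs = 10, matching y values: none (0 points).
  x = 1: rhs = 4, matching y values: 2, 9 (2 points).
  x = 2: rhs = 4, matching y values: 2, 9 (2 points).
  x = 3: rhs = 5, matching y values: 4, 7 (2 points).
  x = 4: rhs = 2, matching y values: none (0 points).
  x = 5: rhs = 1, matching y values: 1, 10 (2 points).
  x = 6: rhs = 8, matching y values: none (0 points).
  x = 7: rhs = 7, matching y values: none (0 points).
  x = 8: rhs = 4, matching y values: 2, 9 (2 points).
  x = 9: rhs = 5, matching y values: 4, 7 (2 points).
  x = 10: rhs = 5, matching y values: 4, 7 (2 points).
Total affine count: 14.
Full point count |E(F_11)| = 14 + 1 = 15.
Hasse bound: |15 − (11+1)| = |3| = 3 ≤ 2√11 ≈ 6.6332 ✓.


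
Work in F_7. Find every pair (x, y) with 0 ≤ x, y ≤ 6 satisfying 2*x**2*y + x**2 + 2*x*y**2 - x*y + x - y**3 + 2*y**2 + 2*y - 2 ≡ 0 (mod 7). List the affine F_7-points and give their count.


Affine F_7-points: {(1, 0), (1, 2), (5, 0), (6, 2), (6, 3)}; count = 5.

For each of the 49 pairs (x, y) ∈ F_7², evaluate f(x, y) mod 7. Record the zeros.
  x = 0: [0↦5, 1↦1, 2↦2, 3↦2, 4↦2, 5↦3, 6↦6]  zeros at y ∈ ∅
  x = 1: [0↦0, 1↦6, 2↦0, 3↦4, 4↦5, 5↦4, 6↦2]  zeros at y ∈ {0, 2}
  x = 2: [0↦4, 1↦3, 2↦1, 3↦6, 4↦5, 5↦6, 6↦3]  zeros at y ∈ ∅
  x = 3: [0↦3, 1↦6, 2↦5, 3↦1, 4↦2, 5↦2, 6↦2]  zeros at y ∈ ∅
  x = 4: [0↦4, 1↦1, 2↦5, 3↦3, 4↦3, 5↦6, 6↦6]  zeros at y ∈ ∅
  x = 5: [0↦0, 1↦2, 2↦1, 3↦5, 4↦1, 5↦4, 6↦1]  zeros at y ∈ {0}
  x = 6: [0↦5, 1↦2, 2↦0, 3↦0, 4↦3, 5↦3, 6↦1]  zeros at y ∈ {2, 3}
Collecting zeros: affine points = {(1, 0), (1, 2), (5, 0), (6, 2), (6, 3)}.
Total count |C(F_7)_aff| = 5.
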